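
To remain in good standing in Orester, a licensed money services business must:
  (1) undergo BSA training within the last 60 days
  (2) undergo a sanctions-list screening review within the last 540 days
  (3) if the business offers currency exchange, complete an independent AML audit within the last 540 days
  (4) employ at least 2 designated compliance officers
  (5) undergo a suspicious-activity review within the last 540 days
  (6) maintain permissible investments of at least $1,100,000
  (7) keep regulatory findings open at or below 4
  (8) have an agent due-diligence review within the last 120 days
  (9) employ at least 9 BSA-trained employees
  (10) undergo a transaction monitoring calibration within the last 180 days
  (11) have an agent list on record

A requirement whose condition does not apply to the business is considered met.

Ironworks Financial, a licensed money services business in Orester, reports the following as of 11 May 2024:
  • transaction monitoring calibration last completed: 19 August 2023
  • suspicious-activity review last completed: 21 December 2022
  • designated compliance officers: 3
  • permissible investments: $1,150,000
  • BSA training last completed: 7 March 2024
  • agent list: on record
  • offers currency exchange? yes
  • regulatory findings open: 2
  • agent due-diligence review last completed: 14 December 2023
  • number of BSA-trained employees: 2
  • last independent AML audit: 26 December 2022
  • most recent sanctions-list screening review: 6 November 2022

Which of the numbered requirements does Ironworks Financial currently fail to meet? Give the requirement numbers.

1, 2, 8, 9, 10

1. BSA training 65 days ago vs limit 60 → not met
2. sanctions-list screening review 552 days ago vs limit 540 → not met
3. condition 'offers currency exchange' holds; independent AML audit 502 days ago vs limit 540 → met
4. designated compliance officers 3 ≥ 2 → met
5. suspicious-activity review 507 days ago vs limit 540 → met
6. permissible investments $1,150,000 ≥ $1,100,000 → met
7. regulatory findings open 2 ≤ 4 → met
8. agent due-diligence review 149 days ago vs limit 120 → not met
9. BSA-trained employees 2 < 9 → not met
10. transaction monitoring calibration 266 days ago vs limit 180 → not met
11. agent list present → met
Not met: 1, 2, 8, 9, 10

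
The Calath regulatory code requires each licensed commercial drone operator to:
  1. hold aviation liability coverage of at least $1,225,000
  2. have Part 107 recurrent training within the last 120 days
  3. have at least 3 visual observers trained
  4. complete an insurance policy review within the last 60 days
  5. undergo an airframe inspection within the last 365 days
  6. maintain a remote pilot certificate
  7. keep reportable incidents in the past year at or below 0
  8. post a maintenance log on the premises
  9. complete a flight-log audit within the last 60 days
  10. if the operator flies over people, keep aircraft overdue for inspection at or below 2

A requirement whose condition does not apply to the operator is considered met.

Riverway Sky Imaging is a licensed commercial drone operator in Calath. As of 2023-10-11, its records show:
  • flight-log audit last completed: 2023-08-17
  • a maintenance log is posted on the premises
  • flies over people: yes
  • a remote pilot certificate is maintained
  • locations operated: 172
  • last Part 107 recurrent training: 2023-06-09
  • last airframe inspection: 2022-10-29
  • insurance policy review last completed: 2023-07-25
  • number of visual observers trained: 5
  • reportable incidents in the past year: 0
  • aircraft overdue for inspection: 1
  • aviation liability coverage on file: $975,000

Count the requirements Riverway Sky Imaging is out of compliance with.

3

1. aviation liability coverage $975,000 < $1,225,000 → not met
2. Part 107 recurrent training 124 days ago vs limit 120 → not met
3. visual observers trained 5 ≥ 3 → met
4. insurance policy review 78 days ago vs limit 60 → not met
5. airframe inspection 347 days ago vs limit 365 → met
6. remote pilot certificate present → met
7. reportable incidents in the past year 0 ≤ 0 → met
8. maintenance log present → met
9. flight-log audit 55 days ago vs limit 60 → met
10. condition 'flies over people' holds; aircraft overdue for inspection 1 ≤ 2 → met
Not met: 3 of 10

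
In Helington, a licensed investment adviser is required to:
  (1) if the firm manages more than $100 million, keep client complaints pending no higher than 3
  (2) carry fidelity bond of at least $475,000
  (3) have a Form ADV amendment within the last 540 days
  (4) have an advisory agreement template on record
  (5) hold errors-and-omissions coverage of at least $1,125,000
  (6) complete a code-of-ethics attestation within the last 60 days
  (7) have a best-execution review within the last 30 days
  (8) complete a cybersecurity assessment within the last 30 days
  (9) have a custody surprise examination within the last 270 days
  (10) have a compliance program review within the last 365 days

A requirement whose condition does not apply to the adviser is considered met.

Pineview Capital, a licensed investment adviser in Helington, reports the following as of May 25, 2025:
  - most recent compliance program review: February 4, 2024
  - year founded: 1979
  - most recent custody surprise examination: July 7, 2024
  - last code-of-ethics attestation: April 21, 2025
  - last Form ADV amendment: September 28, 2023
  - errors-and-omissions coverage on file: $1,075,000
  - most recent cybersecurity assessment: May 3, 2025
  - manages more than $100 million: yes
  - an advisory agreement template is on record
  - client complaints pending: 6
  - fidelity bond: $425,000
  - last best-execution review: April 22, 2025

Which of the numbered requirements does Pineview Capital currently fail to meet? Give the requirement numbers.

1. condition 'manages more than $100 million' holds; client complaints pending 6 > 3 → not met
2. fidelity bond $425,000 < $475,000 → not met
3. Form ADV amendment 605 days ago vs limit 540 → not met
4. advisory agreement template present → met
5. errors-and-omissions coverage $1,075,000 < $1,125,000 → not met
6. code-of-ethics attestation 34 days ago vs limit 60 → met
7. best-execution review 33 days ago vs limit 30 → not met
8. cybersecurity assessment 22 days ago vs limit 30 → met
9. custody surprise examination 322 days ago vs limit 270 → not met
10. compliance program review 476 days ago vs limit 365 → not met
Not met: 1, 2, 3, 5, 7, 9, 10

1, 2, 3, 5, 7, 9, 10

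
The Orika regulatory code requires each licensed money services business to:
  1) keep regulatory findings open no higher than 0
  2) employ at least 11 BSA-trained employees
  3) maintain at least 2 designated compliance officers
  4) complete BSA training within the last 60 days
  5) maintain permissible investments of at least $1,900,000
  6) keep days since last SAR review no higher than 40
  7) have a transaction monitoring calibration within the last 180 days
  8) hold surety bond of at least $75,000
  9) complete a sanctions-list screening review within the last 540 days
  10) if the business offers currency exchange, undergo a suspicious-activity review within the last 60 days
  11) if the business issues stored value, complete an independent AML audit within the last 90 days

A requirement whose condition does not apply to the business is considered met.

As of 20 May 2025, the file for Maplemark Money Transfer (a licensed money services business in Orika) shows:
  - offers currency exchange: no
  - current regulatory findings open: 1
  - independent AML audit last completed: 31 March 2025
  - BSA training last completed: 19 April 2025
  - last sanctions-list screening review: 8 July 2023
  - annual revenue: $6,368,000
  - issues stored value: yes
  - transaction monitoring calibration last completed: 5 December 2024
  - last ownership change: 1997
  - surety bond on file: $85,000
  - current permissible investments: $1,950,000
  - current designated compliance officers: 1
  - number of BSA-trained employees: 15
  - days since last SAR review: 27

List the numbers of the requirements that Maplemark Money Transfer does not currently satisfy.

1. regulatory findings open 1 > 0 → not met
2. BSA-trained employees 15 ≥ 11 → met
3. designated compliance officers 1 < 2 → not met
4. BSA training 31 days ago vs limit 60 → met
5. permissible investments $1,950,000 ≥ $1,900,000 → met
6. days since last SAR review 27 ≤ 40 → met
7. transaction monitoring calibration 166 days ago vs limit 180 → met
8. surety bond $85,000 ≥ $75,000 → met
9. sanctions-list screening review 682 days ago vs limit 540 → not met
10. condition 'offers currency exchange' does not hold → requirement n/a → met
11. condition 'issues stored value' holds; independent AML audit 50 days ago vs limit 90 → met
Not met: 1, 3, 9

1, 3, 9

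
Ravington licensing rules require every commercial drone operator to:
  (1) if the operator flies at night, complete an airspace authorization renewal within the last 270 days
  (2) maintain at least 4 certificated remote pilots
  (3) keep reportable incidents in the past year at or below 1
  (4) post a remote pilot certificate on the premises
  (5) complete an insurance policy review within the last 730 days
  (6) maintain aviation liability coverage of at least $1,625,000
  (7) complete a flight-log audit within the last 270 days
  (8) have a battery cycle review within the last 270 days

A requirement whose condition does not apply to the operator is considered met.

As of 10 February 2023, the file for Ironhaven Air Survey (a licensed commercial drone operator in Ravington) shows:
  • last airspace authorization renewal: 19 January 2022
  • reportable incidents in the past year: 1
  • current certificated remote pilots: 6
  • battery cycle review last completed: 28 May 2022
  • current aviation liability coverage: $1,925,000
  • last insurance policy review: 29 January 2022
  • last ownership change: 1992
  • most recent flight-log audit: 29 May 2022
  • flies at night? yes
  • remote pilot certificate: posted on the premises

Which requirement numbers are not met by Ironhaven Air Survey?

1

1. condition 'flies at night' holds; airspace authorization renewal 387 days ago vs limit 270 → not met
2. certificated remote pilots 6 ≥ 4 → met
3. reportable incidents in the past year 1 ≤ 1 → met
4. remote pilot certificate present → met
5. insurance policy review 377 days ago vs limit 730 → met
6. aviation liability coverage $1,925,000 ≥ $1,625,000 → met
7. flight-log audit 257 days ago vs limit 270 → met
8. battery cycle review 258 days ago vs limit 270 → met
Not met: 1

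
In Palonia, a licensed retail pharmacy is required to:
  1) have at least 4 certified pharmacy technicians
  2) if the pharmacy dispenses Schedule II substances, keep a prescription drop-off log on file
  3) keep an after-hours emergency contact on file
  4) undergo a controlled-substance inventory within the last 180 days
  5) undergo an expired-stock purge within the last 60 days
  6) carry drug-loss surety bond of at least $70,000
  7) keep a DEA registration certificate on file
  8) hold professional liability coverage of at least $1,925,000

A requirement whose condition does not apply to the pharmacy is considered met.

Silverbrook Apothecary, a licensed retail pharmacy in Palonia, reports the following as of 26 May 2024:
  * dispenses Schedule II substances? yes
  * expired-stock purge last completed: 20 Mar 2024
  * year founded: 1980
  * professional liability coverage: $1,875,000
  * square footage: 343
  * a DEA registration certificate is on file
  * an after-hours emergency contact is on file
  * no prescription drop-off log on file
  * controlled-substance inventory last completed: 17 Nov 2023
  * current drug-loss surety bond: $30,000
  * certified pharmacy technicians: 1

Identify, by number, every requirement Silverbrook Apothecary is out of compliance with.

1. certified pharmacy technicians 1 < 4 → not met
2. condition 'dispenses Schedule II substances' holds; prescription drop-off log absent → not met
3. after-hours emergency contact present → met
4. controlled-substance inventory 191 days ago vs limit 180 → not met
5. expired-stock purge 67 days ago vs limit 60 → not met
6. drug-loss surety bond $30,000 < $70,000 → not met
7. DEA registration certificate present → met
8. professional liability coverage $1,875,000 < $1,925,000 → not met
Not met: 1, 2, 4, 5, 6, 8

1, 2, 4, 5, 6, 8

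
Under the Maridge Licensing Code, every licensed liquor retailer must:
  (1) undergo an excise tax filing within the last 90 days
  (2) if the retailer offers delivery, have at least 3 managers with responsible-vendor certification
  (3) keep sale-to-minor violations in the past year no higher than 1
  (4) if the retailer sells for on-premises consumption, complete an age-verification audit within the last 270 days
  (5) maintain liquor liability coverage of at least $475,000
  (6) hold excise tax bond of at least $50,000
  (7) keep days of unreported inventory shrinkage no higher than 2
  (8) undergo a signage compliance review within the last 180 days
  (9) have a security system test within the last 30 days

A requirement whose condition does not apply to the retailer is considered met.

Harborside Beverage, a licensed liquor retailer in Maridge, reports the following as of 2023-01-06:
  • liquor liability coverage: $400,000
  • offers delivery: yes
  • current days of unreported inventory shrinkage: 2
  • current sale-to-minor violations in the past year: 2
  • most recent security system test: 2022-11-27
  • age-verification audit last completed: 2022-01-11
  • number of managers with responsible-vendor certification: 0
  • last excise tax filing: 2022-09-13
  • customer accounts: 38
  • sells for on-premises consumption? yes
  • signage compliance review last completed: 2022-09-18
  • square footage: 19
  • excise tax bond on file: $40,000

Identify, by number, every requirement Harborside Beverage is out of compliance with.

1. excise tax filing 115 days ago vs limit 90 → not met
2. condition 'offers delivery' holds; managers with responsible-vendor certification 0 < 3 → not met
3. sale-to-minor violations in the past year 2 > 1 → not met
4. condition 'sells for on-premises consumption' holds; age-verification audit 360 days ago vs limit 270 → not met
5. liquor liability coverage $400,000 < $475,000 → not met
6. excise tax bond $40,000 < $50,000 → not met
7. days of unreported inventory shrinkage 2 ≤ 2 → met
8. signage compliance review 110 days ago vs limit 180 → met
9. security system test 40 days ago vs limit 30 → not met
Not met: 1, 2, 3, 4, 5, 6, 9

1, 2, 3, 4, 5, 6, 9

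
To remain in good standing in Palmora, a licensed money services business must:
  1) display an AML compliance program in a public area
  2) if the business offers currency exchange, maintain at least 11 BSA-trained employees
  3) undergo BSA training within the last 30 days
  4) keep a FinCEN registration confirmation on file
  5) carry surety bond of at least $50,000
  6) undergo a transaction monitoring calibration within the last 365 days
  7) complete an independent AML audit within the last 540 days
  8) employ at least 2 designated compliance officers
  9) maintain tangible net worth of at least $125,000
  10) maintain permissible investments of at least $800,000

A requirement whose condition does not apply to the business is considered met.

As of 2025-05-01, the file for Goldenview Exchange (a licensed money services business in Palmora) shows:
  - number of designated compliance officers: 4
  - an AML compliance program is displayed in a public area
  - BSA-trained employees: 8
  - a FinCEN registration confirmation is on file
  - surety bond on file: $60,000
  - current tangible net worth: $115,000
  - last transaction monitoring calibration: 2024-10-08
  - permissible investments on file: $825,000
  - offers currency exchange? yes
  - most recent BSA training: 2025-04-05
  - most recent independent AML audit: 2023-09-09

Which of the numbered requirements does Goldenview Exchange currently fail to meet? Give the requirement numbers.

1. AML compliance program present → met
2. condition 'offers currency exchange' holds; BSA-trained employees 8 < 11 → not met
3. BSA training 26 days ago vs limit 30 → met
4. FinCEN registration confirmation present → met
5. surety bond $60,000 ≥ $50,000 → met
6. transaction monitoring calibration 205 days ago vs limit 365 → met
7. independent AML audit 600 days ago vs limit 540 → not met
8. designated compliance officers 4 ≥ 2 → met
9. tangible net worth $115,000 < $125,000 → not met
10. permissible investments $825,000 ≥ $800,000 → met
Not met: 2, 7, 9

2, 7, 9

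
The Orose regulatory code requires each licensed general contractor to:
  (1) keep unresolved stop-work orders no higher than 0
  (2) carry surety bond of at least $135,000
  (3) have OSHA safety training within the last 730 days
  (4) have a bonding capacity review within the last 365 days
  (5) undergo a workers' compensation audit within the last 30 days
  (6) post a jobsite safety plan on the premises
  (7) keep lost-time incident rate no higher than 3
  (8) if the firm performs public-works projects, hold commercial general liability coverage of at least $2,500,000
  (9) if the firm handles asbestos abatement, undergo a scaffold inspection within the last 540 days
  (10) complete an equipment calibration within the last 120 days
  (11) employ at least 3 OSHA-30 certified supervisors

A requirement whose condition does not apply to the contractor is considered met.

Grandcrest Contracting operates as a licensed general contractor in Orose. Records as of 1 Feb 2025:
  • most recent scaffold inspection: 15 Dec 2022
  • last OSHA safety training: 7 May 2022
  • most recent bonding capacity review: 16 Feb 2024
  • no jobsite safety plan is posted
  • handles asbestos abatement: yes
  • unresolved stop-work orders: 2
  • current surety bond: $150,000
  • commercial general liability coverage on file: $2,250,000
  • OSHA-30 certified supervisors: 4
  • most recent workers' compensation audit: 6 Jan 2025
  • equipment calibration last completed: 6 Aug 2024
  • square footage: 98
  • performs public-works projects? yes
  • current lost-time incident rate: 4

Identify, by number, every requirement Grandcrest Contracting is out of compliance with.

1. unresolved stop-work orders 2 > 0 → not met
2. surety bond $150,000 ≥ $135,000 → met
3. OSHA safety training 1001 days ago vs limit 730 → not met
4. bonding capacity review 351 days ago vs limit 365 → met
5. workers' compensation audit 26 days ago vs limit 30 → met
6. jobsite safety plan absent → not met
7. lost-time incident rate 4 > 3 → not met
8. condition 'performs public-works projects' holds; commercial general liability coverage $2,250,000 < $2,500,000 → not met
9. condition 'handles asbestos abatement' holds; scaffold inspection 779 days ago vs limit 540 → not met
10. equipment calibration 179 days ago vs limit 120 → not met
11. OSHA-30 certified supervisors 4 ≥ 3 → met
Not met: 1, 3, 6, 7, 8, 9, 10

1, 3, 6, 7, 8, 9, 10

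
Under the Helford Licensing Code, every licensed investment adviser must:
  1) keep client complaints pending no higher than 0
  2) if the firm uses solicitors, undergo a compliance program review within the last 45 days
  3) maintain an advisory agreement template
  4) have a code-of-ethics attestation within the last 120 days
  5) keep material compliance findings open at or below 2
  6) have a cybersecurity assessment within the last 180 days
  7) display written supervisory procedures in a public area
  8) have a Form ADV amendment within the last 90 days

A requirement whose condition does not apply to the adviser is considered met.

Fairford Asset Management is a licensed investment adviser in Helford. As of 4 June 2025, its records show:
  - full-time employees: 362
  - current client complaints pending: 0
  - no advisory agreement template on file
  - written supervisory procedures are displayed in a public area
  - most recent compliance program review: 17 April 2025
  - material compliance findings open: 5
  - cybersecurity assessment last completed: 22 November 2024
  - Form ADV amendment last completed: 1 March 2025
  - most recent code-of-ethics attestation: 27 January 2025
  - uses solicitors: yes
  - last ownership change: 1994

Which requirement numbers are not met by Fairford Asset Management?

1. client complaints pending 0 ≤ 0 → met
2. condition 'uses solicitors' holds; compliance program review 48 days ago vs limit 45 → not met
3. advisory agreement template absent → not met
4. code-of-ethics attestation 128 days ago vs limit 120 → not met
5. material compliance findings open 5 > 2 → not met
6. cybersecurity assessment 194 days ago vs limit 180 → not met
7. written supervisory procedures present → met
8. Form ADV amendment 95 days ago vs limit 90 → not met
Not met: 2, 3, 4, 5, 6, 8

2, 3, 4, 5, 6, 8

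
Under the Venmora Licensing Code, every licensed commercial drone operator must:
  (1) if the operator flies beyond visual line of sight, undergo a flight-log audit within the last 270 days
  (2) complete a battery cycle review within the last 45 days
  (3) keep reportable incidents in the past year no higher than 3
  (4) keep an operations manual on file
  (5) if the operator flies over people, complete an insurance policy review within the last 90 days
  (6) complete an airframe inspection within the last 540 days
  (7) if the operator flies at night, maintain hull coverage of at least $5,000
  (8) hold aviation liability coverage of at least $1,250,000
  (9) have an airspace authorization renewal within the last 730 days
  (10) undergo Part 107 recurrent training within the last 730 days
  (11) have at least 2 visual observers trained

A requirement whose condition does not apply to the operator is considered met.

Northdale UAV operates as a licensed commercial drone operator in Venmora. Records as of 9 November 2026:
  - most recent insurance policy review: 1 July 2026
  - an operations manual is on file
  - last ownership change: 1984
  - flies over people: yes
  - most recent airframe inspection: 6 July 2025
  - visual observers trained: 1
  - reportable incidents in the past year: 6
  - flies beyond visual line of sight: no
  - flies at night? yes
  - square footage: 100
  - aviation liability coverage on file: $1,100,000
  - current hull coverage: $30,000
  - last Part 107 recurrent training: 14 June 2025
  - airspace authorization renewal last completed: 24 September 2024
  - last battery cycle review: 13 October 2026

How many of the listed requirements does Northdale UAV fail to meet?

1. condition 'flies beyond visual line of sight' does not hold → requirement n/a → met
2. battery cycle review 27 days ago vs limit 45 → met
3. reportable incidents in the past year 6 > 3 → not met
4. operations manual present → met
5. condition 'flies over people' holds; insurance policy review 131 days ago vs limit 90 → not met
6. airframe inspection 491 days ago vs limit 540 → met
7. condition 'flies at night' holds; hull coverage $30,000 ≥ $5,000 → met
8. aviation liability coverage $1,100,000 < $1,250,000 → not met
9. airspace authorization renewal 776 days ago vs limit 730 → not met
10. Part 107 recurrent training 513 days ago vs limit 730 → met
11. visual observers trained 1 < 2 → not met
Not met: 5 of 11

5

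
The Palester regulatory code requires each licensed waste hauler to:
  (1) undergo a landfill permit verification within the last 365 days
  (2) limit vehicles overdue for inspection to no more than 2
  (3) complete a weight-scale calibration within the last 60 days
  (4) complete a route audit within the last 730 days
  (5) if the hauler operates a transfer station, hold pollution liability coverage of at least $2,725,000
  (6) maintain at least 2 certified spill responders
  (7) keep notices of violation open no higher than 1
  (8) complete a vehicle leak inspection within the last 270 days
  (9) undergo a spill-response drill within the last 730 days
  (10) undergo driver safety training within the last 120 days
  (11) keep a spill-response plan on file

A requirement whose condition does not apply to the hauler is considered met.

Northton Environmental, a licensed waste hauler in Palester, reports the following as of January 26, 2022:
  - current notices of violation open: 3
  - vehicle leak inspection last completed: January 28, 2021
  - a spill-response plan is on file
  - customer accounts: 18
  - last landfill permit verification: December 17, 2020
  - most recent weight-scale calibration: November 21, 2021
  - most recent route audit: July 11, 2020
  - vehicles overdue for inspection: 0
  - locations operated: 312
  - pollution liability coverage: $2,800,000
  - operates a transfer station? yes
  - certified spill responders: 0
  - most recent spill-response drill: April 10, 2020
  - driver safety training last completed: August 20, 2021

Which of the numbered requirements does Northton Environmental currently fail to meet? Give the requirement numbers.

1, 3, 6, 7, 8, 10

1. landfill permit verification 405 days ago vs limit 365 → not met
2. vehicles overdue for inspection 0 ≤ 2 → met
3. weight-scale calibration 66 days ago vs limit 60 → not met
4. route audit 564 days ago vs limit 730 → met
5. condition 'operates a transfer station' holds; pollution liability coverage $2,800,000 ≥ $2,725,000 → met
6. certified spill responders 0 < 2 → not met
7. notices of violation open 3 > 1 → not met
8. vehicle leak inspection 363 days ago vs limit 270 → not met
9. spill-response drill 656 days ago vs limit 730 → met
10. driver safety training 159 days ago vs limit 120 → not met
11. spill-response plan present → met
Not met: 1, 3, 6, 7, 8, 10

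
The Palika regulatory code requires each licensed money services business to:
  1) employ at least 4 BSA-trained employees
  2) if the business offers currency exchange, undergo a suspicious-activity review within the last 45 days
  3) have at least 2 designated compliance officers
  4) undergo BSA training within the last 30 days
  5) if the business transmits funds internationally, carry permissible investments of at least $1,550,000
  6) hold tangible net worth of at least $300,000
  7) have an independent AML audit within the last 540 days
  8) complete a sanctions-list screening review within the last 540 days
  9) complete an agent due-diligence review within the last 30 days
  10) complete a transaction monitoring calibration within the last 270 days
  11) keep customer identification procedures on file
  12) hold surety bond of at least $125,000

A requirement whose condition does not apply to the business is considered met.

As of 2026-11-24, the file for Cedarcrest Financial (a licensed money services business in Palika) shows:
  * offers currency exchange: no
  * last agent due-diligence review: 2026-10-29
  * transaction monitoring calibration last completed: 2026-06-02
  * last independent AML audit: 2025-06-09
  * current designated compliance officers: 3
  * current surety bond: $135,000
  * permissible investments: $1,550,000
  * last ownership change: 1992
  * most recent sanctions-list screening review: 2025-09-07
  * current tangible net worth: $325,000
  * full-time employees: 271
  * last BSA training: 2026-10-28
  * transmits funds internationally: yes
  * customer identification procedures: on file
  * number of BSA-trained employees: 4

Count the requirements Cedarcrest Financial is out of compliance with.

0

1. BSA-trained employees 4 ≥ 4 → met
2. condition 'offers currency exchange' does not hold → requirement n/a → met
3. designated compliance officers 3 ≥ 2 → met
4. BSA training 27 days ago vs limit 30 → met
5. condition 'transmits funds internationally' holds; permissible investments $1,550,000 ≥ $1,550,000 → met
6. tangible net worth $325,000 ≥ $300,000 → met
7. independent AML audit 533 days ago vs limit 540 → met
8. sanctions-list screening review 443 days ago vs limit 540 → met
9. agent due-diligence review 26 days ago vs limit 30 → met
10. transaction monitoring calibration 175 days ago vs limit 270 → met
11. customer identification procedures present → met
12. surety bond $135,000 ≥ $125,000 → met
Not met: 0 of 12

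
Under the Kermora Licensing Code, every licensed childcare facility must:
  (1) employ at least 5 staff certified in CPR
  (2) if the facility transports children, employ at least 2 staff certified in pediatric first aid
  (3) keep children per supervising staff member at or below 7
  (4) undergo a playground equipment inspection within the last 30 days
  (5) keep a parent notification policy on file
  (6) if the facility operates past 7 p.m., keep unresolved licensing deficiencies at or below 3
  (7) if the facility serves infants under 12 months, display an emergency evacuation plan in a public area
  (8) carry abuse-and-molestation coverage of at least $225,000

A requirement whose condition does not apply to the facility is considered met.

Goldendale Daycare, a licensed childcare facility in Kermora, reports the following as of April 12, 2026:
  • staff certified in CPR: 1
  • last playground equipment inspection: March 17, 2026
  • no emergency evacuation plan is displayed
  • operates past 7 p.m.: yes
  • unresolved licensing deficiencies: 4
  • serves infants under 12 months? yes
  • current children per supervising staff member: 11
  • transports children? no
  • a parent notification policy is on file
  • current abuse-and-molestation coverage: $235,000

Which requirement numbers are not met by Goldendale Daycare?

1. staff certified in CPR 1 < 5 → not met
2. condition 'transports children' does not hold → requirement n/a → met
3. children per supervising staff member 11 > 7 → not met
4. playground equipment inspection 26 days ago vs limit 30 → met
5. parent notification policy present → met
6. condition 'operates past 7 p.m.' holds; unresolved licensing deficiencies 4 > 3 → not met
7. condition 'serves infants under 12 months' holds; emergency evacuation plan absent → not met
8. abuse-and-molestation coverage $235,000 ≥ $225,000 → met
Not met: 1, 3, 6, 7

1, 3, 6, 7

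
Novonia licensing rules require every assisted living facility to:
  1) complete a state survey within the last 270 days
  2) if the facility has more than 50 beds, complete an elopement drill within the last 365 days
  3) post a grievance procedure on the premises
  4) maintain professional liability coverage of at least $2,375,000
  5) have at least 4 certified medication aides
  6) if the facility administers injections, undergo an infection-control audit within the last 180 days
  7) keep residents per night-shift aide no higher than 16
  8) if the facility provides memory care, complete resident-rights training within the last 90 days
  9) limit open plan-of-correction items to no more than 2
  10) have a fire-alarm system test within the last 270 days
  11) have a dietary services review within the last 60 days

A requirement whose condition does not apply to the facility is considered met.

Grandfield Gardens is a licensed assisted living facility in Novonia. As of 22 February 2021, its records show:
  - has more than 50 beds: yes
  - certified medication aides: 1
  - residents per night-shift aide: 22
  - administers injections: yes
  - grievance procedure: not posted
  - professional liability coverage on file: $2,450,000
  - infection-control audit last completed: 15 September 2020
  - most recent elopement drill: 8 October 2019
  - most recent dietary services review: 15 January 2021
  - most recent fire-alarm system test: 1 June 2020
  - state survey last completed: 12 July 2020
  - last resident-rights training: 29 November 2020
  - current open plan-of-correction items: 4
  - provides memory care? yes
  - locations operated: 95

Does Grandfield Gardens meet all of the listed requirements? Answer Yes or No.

1. state survey 225 days ago vs limit 270 → met
2. condition 'has more than 50 beds' holds; elopement drill 503 days ago vs limit 365 → not met
3. grievance procedure absent → not met
4. professional liability coverage $2,450,000 ≥ $2,375,000 → met
5. certified medication aides 1 < 4 → not met
6. condition 'administers injections' holds; infection-control audit 160 days ago vs limit 180 → met
7. residents per night-shift aide 22 > 16 → not met
8. condition 'provides memory care' holds; resident-rights training 85 days ago vs limit 90 → met
9. open plan-of-correction items 4 > 2 → not met
10. fire-alarm system test 266 days ago vs limit 270 → met
11. dietary services review 38 days ago vs limit 60 → met
Not met: 2, 3, 5, 7, 9

No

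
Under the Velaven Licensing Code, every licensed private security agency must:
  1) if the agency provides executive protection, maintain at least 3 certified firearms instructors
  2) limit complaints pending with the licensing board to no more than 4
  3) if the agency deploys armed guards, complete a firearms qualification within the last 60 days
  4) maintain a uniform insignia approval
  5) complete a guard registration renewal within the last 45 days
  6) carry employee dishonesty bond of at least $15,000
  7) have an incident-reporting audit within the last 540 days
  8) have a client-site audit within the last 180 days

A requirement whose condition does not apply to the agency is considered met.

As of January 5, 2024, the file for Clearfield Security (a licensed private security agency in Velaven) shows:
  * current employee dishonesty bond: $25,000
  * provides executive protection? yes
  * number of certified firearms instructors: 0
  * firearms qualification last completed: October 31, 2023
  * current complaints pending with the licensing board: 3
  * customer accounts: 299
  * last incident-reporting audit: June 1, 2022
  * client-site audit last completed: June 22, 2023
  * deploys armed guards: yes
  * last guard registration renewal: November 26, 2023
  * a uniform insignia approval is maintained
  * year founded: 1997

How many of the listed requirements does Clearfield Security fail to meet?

4

1. condition 'provides executive protection' holds; certified firearms instructors 0 < 3 → not met
2. complaints pending with the licensing board 3 ≤ 4 → met
3. condition 'deploys armed guards' holds; firearms qualification 66 days ago vs limit 60 → not met
4. uniform insignia approval present → met
5. guard registration renewal 40 days ago vs limit 45 → met
6. employee dishonesty bond $25,000 ≥ $15,000 → met
7. incident-reporting audit 583 days ago vs limit 540 → not met
8. client-site audit 197 days ago vs limit 180 → not met
Not met: 4 of 8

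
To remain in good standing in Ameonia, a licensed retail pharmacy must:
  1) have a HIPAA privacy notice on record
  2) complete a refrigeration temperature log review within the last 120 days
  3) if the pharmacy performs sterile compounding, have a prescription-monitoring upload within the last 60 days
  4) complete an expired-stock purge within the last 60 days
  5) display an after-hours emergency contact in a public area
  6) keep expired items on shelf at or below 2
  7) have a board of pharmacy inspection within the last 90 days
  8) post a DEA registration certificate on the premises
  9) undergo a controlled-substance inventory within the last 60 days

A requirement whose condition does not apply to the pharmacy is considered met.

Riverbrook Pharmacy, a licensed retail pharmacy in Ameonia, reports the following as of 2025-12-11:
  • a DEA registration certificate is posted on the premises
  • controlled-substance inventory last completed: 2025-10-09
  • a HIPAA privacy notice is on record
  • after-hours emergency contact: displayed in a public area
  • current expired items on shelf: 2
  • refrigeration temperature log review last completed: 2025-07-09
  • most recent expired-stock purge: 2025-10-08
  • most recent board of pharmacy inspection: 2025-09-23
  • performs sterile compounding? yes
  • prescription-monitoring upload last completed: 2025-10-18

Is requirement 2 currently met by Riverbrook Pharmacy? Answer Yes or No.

2. refrigeration temperature log review 155 days ago vs limit 120 → not met

No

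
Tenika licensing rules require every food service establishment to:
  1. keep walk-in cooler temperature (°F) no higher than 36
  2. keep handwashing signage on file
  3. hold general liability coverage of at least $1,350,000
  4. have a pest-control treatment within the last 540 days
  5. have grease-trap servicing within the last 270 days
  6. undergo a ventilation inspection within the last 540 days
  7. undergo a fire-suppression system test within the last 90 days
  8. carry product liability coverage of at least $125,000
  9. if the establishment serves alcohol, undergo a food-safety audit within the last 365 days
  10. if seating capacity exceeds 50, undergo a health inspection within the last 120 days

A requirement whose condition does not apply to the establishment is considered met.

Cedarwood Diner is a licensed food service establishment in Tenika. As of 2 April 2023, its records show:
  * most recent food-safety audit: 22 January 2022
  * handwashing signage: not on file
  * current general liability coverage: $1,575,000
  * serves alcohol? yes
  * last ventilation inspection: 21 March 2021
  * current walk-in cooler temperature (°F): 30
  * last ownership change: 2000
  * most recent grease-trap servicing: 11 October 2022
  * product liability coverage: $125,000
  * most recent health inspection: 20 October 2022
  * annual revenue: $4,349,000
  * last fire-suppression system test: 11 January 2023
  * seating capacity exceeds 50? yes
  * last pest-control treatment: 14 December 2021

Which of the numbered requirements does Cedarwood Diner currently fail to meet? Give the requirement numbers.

1. walk-in cooler temperature (°F) 30 ≤ 36 → met
2. handwashing signage absent → not met
3. general liability coverage $1,575,000 ≥ $1,350,000 → met
4. pest-control treatment 474 days ago vs limit 540 → met
5. grease-trap servicing 173 days ago vs limit 270 → met
6. ventilation inspection 742 days ago vs limit 540 → not met
7. fire-suppression system test 81 days ago vs limit 90 → met
8. product liability coverage $125,000 ≥ $125,000 → met
9. condition 'serves alcohol' holds; food-safety audit 435 days ago vs limit 365 → not met
10. condition 'seating capacity exceeds 50' holds; health inspection 164 days ago vs limit 120 → not met
Not met: 2, 6, 9, 10

2, 6, 9, 10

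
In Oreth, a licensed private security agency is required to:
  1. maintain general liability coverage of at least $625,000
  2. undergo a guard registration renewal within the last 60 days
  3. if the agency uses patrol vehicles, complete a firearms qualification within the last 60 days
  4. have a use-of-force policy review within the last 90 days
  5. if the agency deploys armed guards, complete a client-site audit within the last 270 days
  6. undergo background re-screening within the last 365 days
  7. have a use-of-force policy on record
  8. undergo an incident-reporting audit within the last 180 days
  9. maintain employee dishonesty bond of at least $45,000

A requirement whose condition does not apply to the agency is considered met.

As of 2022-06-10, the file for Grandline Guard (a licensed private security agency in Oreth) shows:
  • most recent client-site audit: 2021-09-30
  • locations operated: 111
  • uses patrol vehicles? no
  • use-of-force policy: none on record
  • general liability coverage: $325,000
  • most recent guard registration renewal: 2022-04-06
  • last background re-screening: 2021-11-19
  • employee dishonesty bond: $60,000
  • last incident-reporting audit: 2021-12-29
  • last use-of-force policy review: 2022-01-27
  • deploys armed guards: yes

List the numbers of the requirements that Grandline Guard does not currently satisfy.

1. general liability coverage $325,000 < $625,000 → not met
2. guard registration renewal 65 days ago vs limit 60 → not met
3. condition 'uses patrol vehicles' does not hold → requirement n/a → met
4. use-of-force policy review 134 days ago vs limit 90 → not met
5. condition 'deploys armed guards' holds; client-site audit 253 days ago vs limit 270 → met
6. background re-screening 203 days ago vs limit 365 → met
7. use-of-force policy absent → not met
8. incident-reporting audit 163 days ago vs limit 180 → met
9. employee dishonesty bond $60,000 ≥ $45,000 → met
Not met: 1, 2, 4, 7

1, 2, 4, 7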